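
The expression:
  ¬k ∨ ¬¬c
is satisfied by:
  {c: True, k: False}
  {k: False, c: False}
  {k: True, c: True}


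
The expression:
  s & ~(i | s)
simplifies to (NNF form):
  False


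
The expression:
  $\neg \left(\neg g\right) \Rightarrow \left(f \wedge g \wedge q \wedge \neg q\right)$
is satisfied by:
  {g: False}


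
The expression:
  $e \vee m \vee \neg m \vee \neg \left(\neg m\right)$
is always true.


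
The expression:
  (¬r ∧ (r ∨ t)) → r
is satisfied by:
  {r: True, t: False}
  {t: False, r: False}
  {t: True, r: True}


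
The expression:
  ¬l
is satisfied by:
  {l: False}


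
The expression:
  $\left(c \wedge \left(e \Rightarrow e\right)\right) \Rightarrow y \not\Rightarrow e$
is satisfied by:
  {y: True, c: False, e: False}
  {y: False, c: False, e: False}
  {e: True, y: True, c: False}
  {e: True, y: False, c: False}
  {c: True, y: True, e: False}


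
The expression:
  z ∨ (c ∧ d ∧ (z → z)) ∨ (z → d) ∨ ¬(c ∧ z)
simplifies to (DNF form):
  True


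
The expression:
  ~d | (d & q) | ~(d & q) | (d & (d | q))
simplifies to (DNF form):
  True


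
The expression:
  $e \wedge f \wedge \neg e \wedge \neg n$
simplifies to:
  $\text{False}$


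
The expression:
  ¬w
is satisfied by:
  {w: False}


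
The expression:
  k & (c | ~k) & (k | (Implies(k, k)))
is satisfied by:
  {c: True, k: True}


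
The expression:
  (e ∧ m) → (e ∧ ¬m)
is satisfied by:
  {m: False, e: False}
  {e: True, m: False}
  {m: True, e: False}


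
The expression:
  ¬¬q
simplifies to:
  q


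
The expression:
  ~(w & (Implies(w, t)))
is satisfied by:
  {w: False, t: False}
  {t: True, w: False}
  {w: True, t: False}


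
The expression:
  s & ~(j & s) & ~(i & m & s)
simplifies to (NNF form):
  s & ~j & (~i | ~m)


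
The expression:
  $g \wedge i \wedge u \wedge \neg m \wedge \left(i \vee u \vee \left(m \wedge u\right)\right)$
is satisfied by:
  {i: True, u: True, g: True, m: False}


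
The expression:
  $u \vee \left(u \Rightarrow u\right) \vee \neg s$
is always true.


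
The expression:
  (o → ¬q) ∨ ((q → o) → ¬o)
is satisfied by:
  {o: False, q: False}
  {q: True, o: False}
  {o: True, q: False}


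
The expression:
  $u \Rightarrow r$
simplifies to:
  $r \vee \neg u$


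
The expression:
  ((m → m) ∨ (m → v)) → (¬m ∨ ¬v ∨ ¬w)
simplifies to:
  ¬m ∨ ¬v ∨ ¬w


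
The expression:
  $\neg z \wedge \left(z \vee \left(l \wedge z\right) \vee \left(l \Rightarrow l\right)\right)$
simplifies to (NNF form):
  $\neg z$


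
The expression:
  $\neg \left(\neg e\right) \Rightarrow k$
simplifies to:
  $k \vee \neg e$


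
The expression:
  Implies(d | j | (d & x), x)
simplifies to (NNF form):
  x | (~d & ~j)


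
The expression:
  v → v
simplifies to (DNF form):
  True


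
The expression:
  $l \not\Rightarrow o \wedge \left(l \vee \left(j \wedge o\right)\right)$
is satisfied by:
  {l: True, o: False}


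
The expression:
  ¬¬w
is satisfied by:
  {w: True}


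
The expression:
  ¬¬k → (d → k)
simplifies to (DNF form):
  True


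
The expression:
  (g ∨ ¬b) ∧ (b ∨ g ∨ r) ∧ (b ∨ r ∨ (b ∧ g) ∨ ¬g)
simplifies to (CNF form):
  (b ∨ r) ∧ (b ∨ ¬b) ∧ (g ∨ r) ∧ (g ∨ ¬b)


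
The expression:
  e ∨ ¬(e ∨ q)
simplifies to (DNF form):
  e ∨ ¬q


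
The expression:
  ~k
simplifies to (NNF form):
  ~k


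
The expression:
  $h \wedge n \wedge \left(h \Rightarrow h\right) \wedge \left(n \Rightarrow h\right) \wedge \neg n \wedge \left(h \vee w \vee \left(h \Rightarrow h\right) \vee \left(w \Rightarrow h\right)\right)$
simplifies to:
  $\text{False}$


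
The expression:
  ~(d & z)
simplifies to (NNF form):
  ~d | ~z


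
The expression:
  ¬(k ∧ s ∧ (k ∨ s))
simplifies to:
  ¬k ∨ ¬s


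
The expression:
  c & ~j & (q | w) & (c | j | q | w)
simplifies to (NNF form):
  c & ~j & (q | w)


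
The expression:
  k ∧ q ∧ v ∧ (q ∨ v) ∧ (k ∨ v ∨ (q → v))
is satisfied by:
  {k: True, q: True, v: True}


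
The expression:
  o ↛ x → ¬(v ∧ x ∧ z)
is always true.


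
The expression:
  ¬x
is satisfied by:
  {x: False}


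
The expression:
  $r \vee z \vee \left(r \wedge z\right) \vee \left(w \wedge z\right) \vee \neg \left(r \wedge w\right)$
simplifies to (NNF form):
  $\text{True}$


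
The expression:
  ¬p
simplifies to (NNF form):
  ¬p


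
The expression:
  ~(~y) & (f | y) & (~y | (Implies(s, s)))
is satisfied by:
  {y: True}


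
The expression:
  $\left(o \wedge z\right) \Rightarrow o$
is always true.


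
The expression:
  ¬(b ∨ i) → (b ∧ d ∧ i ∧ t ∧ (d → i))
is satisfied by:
  {i: True, b: True}
  {i: True, b: False}
  {b: True, i: False}


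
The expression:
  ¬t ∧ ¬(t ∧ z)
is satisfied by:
  {t: False}


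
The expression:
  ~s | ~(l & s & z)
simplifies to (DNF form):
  ~l | ~s | ~z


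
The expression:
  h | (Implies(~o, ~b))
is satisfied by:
  {o: True, h: True, b: False}
  {o: True, h: False, b: False}
  {h: True, o: False, b: False}
  {o: False, h: False, b: False}
  {b: True, o: True, h: True}
  {b: True, o: True, h: False}
  {b: True, h: True, o: False}


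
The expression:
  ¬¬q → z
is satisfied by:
  {z: True, q: False}
  {q: False, z: False}
  {q: True, z: True}


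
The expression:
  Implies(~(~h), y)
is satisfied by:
  {y: True, h: False}
  {h: False, y: False}
  {h: True, y: True}


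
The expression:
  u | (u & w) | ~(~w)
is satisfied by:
  {u: True, w: True}
  {u: True, w: False}
  {w: True, u: False}


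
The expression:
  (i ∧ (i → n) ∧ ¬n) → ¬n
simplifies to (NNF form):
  True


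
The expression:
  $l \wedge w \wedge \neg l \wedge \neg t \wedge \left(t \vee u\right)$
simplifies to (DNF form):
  $\text{False}$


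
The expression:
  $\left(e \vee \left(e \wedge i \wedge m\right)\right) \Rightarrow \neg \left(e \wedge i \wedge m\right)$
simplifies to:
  $\neg e \vee \neg i \vee \neg m$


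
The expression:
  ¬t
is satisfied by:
  {t: False}


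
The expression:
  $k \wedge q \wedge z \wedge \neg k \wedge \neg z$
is never true.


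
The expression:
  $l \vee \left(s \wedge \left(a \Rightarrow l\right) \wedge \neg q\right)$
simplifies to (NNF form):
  $l \vee \left(s \wedge \neg a \wedge \neg q\right)$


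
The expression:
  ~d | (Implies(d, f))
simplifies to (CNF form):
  f | ~d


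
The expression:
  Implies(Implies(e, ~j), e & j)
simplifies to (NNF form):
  e & j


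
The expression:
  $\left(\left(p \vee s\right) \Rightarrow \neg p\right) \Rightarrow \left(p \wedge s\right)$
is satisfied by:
  {p: True}


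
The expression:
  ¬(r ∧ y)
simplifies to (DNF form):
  ¬r ∨ ¬y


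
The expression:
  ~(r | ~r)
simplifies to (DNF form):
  False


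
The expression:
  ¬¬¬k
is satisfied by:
  {k: False}


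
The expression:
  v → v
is always true.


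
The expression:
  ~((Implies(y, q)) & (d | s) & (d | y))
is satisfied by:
  {s: False, q: False, d: False, y: False}
  {y: True, s: False, q: False, d: False}
  {q: True, y: False, s: False, d: False}
  {y: True, q: True, s: False, d: False}
  {s: True, y: False, q: False, d: False}
  {y: True, s: True, q: False, d: False}
  {q: True, s: True, y: False, d: False}
  {d: True, y: True, s: False, q: False}
  {d: True, y: True, s: True, q: False}


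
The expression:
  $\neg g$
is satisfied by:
  {g: False}


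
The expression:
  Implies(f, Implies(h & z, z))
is always true.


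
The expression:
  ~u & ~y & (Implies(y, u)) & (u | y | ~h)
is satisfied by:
  {u: False, y: False, h: False}


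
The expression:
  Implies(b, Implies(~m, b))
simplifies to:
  True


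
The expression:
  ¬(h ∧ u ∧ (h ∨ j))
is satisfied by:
  {h: False, u: False}
  {u: True, h: False}
  {h: True, u: False}


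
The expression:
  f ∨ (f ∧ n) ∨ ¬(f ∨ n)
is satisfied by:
  {f: True, n: False}
  {n: False, f: False}
  {n: True, f: True}


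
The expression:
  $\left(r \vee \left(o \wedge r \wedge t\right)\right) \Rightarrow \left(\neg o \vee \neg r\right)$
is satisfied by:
  {o: False, r: False}
  {r: True, o: False}
  {o: True, r: False}


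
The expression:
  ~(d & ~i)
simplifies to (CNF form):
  i | ~d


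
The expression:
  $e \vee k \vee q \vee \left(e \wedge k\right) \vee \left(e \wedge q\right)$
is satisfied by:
  {k: True, q: True, e: True}
  {k: True, q: True, e: False}
  {k: True, e: True, q: False}
  {k: True, e: False, q: False}
  {q: True, e: True, k: False}
  {q: True, e: False, k: False}
  {e: True, q: False, k: False}


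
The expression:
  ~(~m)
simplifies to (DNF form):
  m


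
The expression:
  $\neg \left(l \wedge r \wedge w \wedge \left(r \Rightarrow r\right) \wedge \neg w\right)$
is always true.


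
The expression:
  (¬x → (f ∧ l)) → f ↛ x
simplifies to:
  ¬x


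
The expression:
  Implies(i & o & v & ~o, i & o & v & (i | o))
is always true.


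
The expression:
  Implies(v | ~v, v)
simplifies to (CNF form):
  v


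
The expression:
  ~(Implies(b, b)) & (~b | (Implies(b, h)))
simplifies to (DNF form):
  False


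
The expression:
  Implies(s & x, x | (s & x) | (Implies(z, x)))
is always true.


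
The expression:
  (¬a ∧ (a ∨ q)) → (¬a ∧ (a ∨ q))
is always true.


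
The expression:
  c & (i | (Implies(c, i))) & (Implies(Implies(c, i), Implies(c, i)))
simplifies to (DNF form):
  c & i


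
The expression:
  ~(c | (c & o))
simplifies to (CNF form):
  ~c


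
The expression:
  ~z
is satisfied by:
  {z: False}


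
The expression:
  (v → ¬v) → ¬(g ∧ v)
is always true.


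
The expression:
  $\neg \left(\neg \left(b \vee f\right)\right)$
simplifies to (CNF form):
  $b \vee f$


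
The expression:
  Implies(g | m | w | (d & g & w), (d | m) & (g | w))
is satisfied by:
  {d: True, m: True, w: True, g: True}
  {d: True, m: True, w: True, g: False}
  {d: True, m: True, g: True, w: False}
  {m: True, w: True, g: True, d: False}
  {m: True, w: True, g: False, d: False}
  {m: True, w: False, g: True, d: False}
  {d: True, w: True, g: True, m: False}
  {d: True, w: True, g: False, m: False}
  {d: True, g: True, w: False, m: False}
  {d: True, g: False, w: False, m: False}
  {d: False, g: False, w: False, m: False}


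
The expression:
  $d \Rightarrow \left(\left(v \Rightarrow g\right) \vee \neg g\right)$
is always true.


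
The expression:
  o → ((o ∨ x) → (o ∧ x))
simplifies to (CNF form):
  x ∨ ¬o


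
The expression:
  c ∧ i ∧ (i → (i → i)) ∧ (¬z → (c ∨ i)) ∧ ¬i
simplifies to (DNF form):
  False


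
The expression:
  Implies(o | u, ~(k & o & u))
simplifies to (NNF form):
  ~k | ~o | ~u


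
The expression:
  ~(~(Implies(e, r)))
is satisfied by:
  {r: True, e: False}
  {e: False, r: False}
  {e: True, r: True}


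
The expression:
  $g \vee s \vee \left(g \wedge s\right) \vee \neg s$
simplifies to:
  $\text{True}$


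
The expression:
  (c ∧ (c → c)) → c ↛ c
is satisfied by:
  {c: False}


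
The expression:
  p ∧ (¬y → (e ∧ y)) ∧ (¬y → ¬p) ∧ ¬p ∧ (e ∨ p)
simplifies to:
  False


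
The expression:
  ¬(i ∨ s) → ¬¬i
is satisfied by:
  {i: True, s: True}
  {i: True, s: False}
  {s: True, i: False}


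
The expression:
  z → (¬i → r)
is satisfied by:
  {i: True, r: True, z: False}
  {i: True, z: False, r: False}
  {r: True, z: False, i: False}
  {r: False, z: False, i: False}
  {i: True, r: True, z: True}
  {i: True, z: True, r: False}
  {r: True, z: True, i: False}


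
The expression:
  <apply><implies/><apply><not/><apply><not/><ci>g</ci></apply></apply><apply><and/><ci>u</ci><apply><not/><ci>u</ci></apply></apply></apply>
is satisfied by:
  {g: False}


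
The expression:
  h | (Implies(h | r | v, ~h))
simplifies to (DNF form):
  True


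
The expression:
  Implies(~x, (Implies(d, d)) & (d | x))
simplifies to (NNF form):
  d | x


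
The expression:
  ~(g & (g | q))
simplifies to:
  ~g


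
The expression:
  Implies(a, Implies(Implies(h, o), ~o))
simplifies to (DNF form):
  ~a | ~o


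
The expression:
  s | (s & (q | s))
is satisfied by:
  {s: True}


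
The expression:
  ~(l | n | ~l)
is never true.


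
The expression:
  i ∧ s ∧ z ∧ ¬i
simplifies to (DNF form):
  False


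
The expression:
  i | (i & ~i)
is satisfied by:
  {i: True}


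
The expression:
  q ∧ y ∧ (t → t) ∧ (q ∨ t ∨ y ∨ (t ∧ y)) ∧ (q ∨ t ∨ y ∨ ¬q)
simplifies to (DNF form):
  q ∧ y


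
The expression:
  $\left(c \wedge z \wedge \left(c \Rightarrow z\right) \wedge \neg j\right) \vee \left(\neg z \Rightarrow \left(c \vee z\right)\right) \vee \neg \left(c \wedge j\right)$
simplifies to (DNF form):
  $\text{True}$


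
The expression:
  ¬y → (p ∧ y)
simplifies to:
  y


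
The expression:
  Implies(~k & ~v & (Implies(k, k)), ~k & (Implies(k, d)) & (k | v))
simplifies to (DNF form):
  k | v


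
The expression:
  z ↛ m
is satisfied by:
  {z: True, m: False}


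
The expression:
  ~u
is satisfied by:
  {u: False}


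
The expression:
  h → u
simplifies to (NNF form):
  u ∨ ¬h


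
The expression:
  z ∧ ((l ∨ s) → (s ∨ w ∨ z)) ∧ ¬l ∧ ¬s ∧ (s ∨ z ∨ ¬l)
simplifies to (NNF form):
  z ∧ ¬l ∧ ¬s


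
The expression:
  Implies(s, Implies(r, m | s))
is always true.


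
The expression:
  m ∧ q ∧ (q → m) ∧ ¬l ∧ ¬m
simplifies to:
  False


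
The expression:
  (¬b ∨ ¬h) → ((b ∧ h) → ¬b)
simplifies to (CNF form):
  True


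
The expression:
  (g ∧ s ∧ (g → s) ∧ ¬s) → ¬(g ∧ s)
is always true.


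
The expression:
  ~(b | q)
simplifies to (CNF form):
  ~b & ~q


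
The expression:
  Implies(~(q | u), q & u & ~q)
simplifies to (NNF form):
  q | u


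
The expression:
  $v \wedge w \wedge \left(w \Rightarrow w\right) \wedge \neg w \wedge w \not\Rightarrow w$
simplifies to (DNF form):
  $\text{False}$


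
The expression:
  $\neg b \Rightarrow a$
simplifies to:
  $a \vee b$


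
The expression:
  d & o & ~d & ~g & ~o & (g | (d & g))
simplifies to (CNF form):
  False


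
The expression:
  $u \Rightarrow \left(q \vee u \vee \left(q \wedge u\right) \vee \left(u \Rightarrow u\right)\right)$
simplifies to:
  $\text{True}$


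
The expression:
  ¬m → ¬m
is always true.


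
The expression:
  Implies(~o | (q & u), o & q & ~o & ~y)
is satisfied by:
  {o: True, u: False, q: False}
  {q: True, o: True, u: False}
  {u: True, o: True, q: False}


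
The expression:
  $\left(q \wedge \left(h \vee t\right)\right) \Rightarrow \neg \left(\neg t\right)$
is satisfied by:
  {t: True, h: False, q: False}
  {h: False, q: False, t: False}
  {t: True, q: True, h: False}
  {q: True, h: False, t: False}
  {t: True, h: True, q: False}
  {h: True, t: False, q: False}
  {t: True, q: True, h: True}


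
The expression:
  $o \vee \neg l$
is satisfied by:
  {o: True, l: False}
  {l: False, o: False}
  {l: True, o: True}


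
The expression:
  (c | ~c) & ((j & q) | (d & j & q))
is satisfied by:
  {j: True, q: True}


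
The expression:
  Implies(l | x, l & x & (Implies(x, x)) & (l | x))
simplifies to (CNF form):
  (l | ~l) & (l | ~x) & (x | ~l) & (x | ~x)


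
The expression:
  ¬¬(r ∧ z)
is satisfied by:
  {r: True, z: True}


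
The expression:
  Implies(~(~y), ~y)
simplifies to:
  ~y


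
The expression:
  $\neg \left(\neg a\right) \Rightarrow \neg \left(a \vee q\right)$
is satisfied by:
  {a: False}


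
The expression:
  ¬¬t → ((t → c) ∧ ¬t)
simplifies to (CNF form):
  ¬t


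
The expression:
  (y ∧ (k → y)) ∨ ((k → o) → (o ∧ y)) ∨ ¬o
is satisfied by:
  {y: True, o: False}
  {o: False, y: False}
  {o: True, y: True}


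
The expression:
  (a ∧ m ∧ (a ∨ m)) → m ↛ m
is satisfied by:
  {m: False, a: False}
  {a: True, m: False}
  {m: True, a: False}


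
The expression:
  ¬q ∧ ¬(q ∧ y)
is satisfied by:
  {q: False}


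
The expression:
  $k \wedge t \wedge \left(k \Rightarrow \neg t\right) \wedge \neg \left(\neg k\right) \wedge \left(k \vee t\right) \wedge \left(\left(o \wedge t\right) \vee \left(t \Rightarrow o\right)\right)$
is never true.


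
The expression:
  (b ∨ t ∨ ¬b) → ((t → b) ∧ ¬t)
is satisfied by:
  {t: False}


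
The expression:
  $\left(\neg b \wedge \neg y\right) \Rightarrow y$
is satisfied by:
  {y: True, b: True}
  {y: True, b: False}
  {b: True, y: False}


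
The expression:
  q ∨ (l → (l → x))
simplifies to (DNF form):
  q ∨ x ∨ ¬l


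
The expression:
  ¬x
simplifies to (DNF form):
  ¬x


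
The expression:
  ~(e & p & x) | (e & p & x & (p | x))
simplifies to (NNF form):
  True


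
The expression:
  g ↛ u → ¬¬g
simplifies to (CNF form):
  True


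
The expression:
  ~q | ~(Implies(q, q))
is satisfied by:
  {q: False}


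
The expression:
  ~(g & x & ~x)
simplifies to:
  True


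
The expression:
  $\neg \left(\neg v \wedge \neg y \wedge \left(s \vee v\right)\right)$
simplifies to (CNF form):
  $v \vee y \vee \neg s$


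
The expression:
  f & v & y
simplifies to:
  f & v & y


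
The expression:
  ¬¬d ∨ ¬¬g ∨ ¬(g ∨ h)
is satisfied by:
  {d: True, g: True, h: False}
  {d: True, h: False, g: False}
  {g: True, h: False, d: False}
  {g: False, h: False, d: False}
  {d: True, g: True, h: True}
  {d: True, h: True, g: False}
  {g: True, h: True, d: False}


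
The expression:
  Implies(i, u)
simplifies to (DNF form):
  u | ~i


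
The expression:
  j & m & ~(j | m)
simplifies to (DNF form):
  False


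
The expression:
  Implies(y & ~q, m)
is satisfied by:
  {q: True, m: True, y: False}
  {q: True, m: False, y: False}
  {m: True, q: False, y: False}
  {q: False, m: False, y: False}
  {y: True, q: True, m: True}
  {y: True, q: True, m: False}
  {y: True, m: True, q: False}


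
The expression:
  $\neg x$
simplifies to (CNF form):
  $\neg x$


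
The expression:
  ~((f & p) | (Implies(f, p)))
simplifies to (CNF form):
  f & ~p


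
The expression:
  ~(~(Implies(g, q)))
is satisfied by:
  {q: True, g: False}
  {g: False, q: False}
  {g: True, q: True}


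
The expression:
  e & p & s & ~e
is never true.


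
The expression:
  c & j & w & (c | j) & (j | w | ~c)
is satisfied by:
  {c: True, j: True, w: True}


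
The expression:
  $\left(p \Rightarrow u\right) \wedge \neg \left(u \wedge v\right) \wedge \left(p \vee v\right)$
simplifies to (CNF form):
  $\left(p \vee v\right) \wedge \left(u \vee \neg p\right) \wedge \left(\neg u \vee \neg v\right)$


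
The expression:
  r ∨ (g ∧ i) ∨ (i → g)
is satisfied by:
  {r: True, g: True, i: False}
  {r: True, g: False, i: False}
  {g: True, r: False, i: False}
  {r: False, g: False, i: False}
  {r: True, i: True, g: True}
  {r: True, i: True, g: False}
  {i: True, g: True, r: False}


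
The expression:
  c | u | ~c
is always true.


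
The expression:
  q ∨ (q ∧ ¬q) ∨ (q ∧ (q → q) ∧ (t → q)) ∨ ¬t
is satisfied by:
  {q: True, t: False}
  {t: False, q: False}
  {t: True, q: True}


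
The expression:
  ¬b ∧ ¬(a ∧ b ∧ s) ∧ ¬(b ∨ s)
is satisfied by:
  {b: False, s: False}


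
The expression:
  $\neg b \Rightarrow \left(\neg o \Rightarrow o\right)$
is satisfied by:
  {b: True, o: True}
  {b: True, o: False}
  {o: True, b: False}


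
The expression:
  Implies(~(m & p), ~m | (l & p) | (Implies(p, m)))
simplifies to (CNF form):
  True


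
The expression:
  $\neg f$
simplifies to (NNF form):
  $\neg f$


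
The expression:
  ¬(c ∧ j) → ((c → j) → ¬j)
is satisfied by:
  {c: True, j: False}
  {j: False, c: False}
  {j: True, c: True}


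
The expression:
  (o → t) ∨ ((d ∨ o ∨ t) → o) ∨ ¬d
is always true.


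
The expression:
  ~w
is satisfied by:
  {w: False}


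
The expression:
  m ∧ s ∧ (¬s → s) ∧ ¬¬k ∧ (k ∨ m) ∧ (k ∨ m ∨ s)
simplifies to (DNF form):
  k ∧ m ∧ s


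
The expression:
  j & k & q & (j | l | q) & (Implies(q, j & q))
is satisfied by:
  {j: True, q: True, k: True}


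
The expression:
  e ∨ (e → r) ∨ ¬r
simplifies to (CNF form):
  True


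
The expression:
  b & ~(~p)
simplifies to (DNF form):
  b & p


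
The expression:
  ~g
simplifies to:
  ~g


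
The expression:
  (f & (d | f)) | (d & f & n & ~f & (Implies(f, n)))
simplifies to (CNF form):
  f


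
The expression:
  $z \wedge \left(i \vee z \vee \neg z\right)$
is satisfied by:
  {z: True}


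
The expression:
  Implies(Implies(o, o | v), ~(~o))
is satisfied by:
  {o: True}


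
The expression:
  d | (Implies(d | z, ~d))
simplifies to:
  True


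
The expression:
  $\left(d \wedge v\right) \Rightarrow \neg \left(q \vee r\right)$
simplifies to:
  $\left(\neg q \wedge \neg r\right) \vee \neg d \vee \neg v$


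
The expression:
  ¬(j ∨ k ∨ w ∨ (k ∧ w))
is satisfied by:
  {j: False, w: False, k: False}


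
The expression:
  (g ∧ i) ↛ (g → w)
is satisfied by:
  {i: True, g: True, w: False}


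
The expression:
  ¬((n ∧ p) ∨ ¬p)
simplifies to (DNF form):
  p ∧ ¬n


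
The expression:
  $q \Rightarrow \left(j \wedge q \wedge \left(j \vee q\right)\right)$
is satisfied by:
  {j: True, q: False}
  {q: False, j: False}
  {q: True, j: True}


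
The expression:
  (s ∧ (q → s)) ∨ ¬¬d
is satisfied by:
  {d: True, s: True}
  {d: True, s: False}
  {s: True, d: False}


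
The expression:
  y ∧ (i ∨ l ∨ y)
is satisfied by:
  {y: True}


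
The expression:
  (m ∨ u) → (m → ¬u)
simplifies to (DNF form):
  ¬m ∨ ¬u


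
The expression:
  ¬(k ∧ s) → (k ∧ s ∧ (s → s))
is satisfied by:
  {s: True, k: True}


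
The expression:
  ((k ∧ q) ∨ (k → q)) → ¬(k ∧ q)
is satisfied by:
  {k: False, q: False}
  {q: True, k: False}
  {k: True, q: False}


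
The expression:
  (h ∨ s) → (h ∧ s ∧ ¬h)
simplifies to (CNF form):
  ¬h ∧ ¬s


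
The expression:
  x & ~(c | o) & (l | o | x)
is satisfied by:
  {x: True, o: False, c: False}


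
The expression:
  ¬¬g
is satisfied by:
  {g: True}


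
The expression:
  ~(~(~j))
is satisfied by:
  {j: False}


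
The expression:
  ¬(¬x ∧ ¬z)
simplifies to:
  x ∨ z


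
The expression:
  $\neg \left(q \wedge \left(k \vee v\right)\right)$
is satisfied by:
  {v: False, q: False, k: False}
  {k: True, v: False, q: False}
  {v: True, k: False, q: False}
  {k: True, v: True, q: False}
  {q: True, k: False, v: False}


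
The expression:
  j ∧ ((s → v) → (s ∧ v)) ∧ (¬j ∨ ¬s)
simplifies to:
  False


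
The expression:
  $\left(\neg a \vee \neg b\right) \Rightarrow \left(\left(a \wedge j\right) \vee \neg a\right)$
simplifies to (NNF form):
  $b \vee j \vee \neg a$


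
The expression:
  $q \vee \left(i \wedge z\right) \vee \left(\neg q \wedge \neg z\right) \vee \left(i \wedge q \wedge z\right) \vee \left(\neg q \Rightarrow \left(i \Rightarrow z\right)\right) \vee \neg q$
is always true.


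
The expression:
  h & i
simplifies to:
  h & i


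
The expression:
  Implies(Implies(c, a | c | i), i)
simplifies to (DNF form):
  i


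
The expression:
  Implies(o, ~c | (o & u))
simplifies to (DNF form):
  u | ~c | ~o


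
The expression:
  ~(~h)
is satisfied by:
  {h: True}


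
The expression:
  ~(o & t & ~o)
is always true.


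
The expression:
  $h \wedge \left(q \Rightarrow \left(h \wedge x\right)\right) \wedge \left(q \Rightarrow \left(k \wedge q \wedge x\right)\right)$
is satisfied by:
  {h: True, k: True, x: True, q: False}
  {h: True, k: True, x: False, q: False}
  {h: True, x: True, q: False, k: False}
  {h: True, x: False, q: False, k: False}
  {h: True, k: True, q: True, x: True}


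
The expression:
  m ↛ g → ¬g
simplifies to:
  True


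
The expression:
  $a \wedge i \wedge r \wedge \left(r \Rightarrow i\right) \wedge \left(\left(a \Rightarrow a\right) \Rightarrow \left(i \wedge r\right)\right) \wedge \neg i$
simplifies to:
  $\text{False}$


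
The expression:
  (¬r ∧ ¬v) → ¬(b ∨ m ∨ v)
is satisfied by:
  {r: True, v: True, m: False, b: False}
  {r: True, b: True, v: True, m: False}
  {r: True, v: True, m: True, b: False}
  {r: True, b: True, v: True, m: True}
  {r: True, m: False, v: False, b: False}
  {r: True, b: True, m: False, v: False}
  {r: True, m: True, v: False, b: False}
  {r: True, b: True, m: True, v: False}
  {v: True, b: False, m: False, r: False}
  {b: True, v: True, m: False, r: False}
  {v: True, m: True, b: False, r: False}
  {b: True, v: True, m: True, r: False}
  {b: False, m: False, v: False, r: False}


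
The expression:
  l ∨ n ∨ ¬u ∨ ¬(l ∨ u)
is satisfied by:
  {n: True, l: True, u: False}
  {n: True, u: False, l: False}
  {l: True, u: False, n: False}
  {l: False, u: False, n: False}
  {n: True, l: True, u: True}
  {n: True, u: True, l: False}
  {l: True, u: True, n: False}


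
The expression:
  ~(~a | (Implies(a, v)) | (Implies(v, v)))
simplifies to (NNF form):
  False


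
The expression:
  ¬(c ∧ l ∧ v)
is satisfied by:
  {l: False, v: False, c: False}
  {c: True, l: False, v: False}
  {v: True, l: False, c: False}
  {c: True, v: True, l: False}
  {l: True, c: False, v: False}
  {c: True, l: True, v: False}
  {v: True, l: True, c: False}


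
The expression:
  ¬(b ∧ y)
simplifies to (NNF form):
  ¬b ∨ ¬y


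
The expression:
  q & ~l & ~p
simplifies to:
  q & ~l & ~p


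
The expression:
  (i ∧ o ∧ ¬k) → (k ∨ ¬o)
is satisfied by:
  {k: True, o: False, i: False}
  {o: False, i: False, k: False}
  {i: True, k: True, o: False}
  {i: True, o: False, k: False}
  {k: True, o: True, i: False}
  {o: True, k: False, i: False}
  {i: True, o: True, k: True}


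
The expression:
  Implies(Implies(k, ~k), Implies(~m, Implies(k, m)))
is always true.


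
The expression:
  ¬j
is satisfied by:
  {j: False}


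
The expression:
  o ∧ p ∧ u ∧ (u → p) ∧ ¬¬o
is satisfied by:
  {p: True, u: True, o: True}


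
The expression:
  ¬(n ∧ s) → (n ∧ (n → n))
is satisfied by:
  {n: True}


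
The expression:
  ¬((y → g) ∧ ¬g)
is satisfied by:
  {y: True, g: True}
  {y: True, g: False}
  {g: True, y: False}


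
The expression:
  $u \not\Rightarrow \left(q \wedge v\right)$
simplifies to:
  $u \wedge \left(\neg q \vee \neg v\right)$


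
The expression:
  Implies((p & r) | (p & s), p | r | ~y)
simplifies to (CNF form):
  True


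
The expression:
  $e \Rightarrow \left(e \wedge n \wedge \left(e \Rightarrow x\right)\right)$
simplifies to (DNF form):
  $\left(n \wedge x\right) \vee \neg e$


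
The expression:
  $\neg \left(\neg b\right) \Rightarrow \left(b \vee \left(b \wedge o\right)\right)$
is always true.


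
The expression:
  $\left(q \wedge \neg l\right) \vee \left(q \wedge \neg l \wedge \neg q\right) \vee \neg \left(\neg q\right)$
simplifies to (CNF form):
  $q$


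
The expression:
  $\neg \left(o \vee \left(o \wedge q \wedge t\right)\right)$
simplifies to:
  $\neg o$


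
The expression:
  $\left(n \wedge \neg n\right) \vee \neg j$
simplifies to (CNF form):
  $\neg j$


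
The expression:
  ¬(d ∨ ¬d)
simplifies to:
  False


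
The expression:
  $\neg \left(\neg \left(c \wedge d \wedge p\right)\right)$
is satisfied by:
  {c: True, p: True, d: True}


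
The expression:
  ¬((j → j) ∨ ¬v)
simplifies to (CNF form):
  False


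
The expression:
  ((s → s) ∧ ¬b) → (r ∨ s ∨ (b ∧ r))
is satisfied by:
  {r: True, b: True, s: True}
  {r: True, b: True, s: False}
  {r: True, s: True, b: False}
  {r: True, s: False, b: False}
  {b: True, s: True, r: False}
  {b: True, s: False, r: False}
  {s: True, b: False, r: False}


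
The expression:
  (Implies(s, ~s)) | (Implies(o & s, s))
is always true.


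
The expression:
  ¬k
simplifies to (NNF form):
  ¬k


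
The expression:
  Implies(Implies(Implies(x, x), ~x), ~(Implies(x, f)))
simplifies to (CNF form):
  x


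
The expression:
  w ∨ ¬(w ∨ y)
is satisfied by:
  {w: True, y: False}
  {y: False, w: False}
  {y: True, w: True}


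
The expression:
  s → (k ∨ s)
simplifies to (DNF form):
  True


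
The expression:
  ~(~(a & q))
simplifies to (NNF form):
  a & q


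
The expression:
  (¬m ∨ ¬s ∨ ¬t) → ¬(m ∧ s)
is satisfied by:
  {t: True, s: False, m: False}
  {s: False, m: False, t: False}
  {t: True, m: True, s: False}
  {m: True, s: False, t: False}
  {t: True, s: True, m: False}
  {s: True, t: False, m: False}
  {t: True, m: True, s: True}


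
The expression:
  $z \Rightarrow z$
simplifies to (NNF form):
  $\text{True}$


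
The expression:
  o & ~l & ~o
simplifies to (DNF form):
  False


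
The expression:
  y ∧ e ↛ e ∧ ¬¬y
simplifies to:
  False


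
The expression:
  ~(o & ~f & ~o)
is always true.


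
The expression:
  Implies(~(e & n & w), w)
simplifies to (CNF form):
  w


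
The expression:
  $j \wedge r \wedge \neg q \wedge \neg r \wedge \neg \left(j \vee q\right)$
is never true.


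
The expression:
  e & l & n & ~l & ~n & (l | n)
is never true.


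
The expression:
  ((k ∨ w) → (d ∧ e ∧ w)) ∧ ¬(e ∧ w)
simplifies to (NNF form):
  ¬k ∧ ¬w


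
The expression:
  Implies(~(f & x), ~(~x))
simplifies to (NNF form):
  x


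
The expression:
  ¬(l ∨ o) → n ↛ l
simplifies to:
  l ∨ n ∨ o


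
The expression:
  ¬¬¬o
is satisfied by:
  {o: False}


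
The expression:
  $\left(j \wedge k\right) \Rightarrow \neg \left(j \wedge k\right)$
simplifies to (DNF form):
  $\neg j \vee \neg k$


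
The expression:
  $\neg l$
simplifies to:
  $\neg l$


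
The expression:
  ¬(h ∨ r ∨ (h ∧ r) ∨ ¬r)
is never true.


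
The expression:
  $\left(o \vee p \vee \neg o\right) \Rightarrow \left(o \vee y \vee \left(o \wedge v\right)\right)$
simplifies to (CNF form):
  $o \vee y$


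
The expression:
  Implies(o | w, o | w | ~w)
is always true.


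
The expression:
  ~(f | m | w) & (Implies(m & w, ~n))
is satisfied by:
  {w: False, f: False, m: False}


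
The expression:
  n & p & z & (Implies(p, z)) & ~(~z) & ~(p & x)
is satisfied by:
  {z: True, p: True, n: True, x: False}


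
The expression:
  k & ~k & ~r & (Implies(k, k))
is never true.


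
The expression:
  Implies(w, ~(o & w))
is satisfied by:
  {w: False, o: False}
  {o: True, w: False}
  {w: True, o: False}


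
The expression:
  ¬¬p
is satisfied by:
  {p: True}


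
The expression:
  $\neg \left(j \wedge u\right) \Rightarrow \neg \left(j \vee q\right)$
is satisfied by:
  {u: True, j: False, q: False}
  {j: False, q: False, u: False}
  {u: True, j: True, q: False}
  {q: True, u: True, j: True}


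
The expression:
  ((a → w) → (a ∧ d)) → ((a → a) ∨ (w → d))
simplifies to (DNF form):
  True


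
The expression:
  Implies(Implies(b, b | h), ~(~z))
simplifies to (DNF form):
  z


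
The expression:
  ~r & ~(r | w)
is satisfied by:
  {r: False, w: False}


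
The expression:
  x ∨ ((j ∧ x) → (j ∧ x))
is always true.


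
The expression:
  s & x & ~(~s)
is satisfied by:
  {s: True, x: True}


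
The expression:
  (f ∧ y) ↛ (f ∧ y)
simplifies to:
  False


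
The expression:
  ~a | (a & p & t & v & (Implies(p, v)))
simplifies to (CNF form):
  (p | ~a) & (t | ~a) & (v | ~a)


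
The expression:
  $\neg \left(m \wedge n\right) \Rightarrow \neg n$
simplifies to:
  $m \vee \neg n$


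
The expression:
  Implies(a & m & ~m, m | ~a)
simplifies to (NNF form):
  True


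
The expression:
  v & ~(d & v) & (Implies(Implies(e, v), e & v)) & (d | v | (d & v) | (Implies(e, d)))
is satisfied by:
  {e: True, v: True, d: False}


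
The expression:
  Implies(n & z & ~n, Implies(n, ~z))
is always true.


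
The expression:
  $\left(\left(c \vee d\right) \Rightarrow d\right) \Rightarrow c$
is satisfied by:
  {c: True}


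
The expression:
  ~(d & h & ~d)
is always true.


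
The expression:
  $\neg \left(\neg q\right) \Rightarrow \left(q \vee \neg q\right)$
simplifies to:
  $\text{True}$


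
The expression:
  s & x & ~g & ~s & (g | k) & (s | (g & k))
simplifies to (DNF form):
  False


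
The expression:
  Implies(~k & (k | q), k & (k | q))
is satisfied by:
  {k: True, q: False}
  {q: False, k: False}
  {q: True, k: True}


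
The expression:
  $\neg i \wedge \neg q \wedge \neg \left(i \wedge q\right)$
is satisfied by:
  {q: False, i: False}


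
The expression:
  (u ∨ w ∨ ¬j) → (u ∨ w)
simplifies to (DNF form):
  j ∨ u ∨ w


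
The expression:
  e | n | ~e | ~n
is always true.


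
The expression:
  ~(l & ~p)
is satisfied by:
  {p: True, l: False}
  {l: False, p: False}
  {l: True, p: True}


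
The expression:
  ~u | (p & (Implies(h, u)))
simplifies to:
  p | ~u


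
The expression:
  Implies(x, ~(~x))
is always true.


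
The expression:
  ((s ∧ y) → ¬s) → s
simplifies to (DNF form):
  s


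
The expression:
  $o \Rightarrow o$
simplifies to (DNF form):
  $\text{True}$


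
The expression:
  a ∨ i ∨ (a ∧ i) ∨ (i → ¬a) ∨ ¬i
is always true.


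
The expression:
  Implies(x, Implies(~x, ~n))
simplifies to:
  True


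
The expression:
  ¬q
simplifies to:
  ¬q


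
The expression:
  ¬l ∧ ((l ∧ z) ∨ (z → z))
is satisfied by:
  {l: False}


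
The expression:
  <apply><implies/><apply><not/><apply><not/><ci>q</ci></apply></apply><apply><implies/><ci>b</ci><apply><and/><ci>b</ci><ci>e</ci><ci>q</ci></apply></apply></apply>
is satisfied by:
  {e: True, q: False, b: False}
  {e: False, q: False, b: False}
  {b: True, e: True, q: False}
  {b: True, e: False, q: False}
  {q: True, e: True, b: False}
  {q: True, e: False, b: False}
  {q: True, b: True, e: True}


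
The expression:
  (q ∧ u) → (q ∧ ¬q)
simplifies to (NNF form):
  ¬q ∨ ¬u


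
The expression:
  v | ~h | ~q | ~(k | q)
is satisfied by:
  {v: True, h: False, q: False}
  {h: False, q: False, v: False}
  {q: True, v: True, h: False}
  {q: True, h: False, v: False}
  {v: True, h: True, q: False}
  {h: True, v: False, q: False}
  {q: True, h: True, v: True}


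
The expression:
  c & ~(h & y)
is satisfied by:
  {c: True, h: False, y: False}
  {c: True, y: True, h: False}
  {c: True, h: True, y: False}


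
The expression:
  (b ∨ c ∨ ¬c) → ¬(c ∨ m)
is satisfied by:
  {c: False, m: False}


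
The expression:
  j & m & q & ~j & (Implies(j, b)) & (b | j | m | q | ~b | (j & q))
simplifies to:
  False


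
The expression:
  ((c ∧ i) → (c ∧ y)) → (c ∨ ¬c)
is always true.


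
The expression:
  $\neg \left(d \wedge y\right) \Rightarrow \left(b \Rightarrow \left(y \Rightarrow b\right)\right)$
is always true.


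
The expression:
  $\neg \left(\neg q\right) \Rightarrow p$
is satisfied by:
  {p: True, q: False}
  {q: False, p: False}
  {q: True, p: True}


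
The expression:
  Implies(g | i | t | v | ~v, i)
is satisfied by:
  {i: True}


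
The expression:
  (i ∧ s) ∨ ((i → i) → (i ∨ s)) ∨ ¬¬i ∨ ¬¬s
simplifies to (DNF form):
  i ∨ s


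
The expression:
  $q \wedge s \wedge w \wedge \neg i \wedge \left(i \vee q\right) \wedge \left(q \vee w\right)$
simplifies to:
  $q \wedge s \wedge w \wedge \neg i$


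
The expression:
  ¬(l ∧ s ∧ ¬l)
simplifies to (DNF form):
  True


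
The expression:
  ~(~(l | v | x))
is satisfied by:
  {l: True, x: True, v: True}
  {l: True, x: True, v: False}
  {l: True, v: True, x: False}
  {l: True, v: False, x: False}
  {x: True, v: True, l: False}
  {x: True, v: False, l: False}
  {v: True, x: False, l: False}


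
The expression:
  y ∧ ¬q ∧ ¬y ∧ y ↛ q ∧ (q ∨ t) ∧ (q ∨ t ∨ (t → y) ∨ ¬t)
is never true.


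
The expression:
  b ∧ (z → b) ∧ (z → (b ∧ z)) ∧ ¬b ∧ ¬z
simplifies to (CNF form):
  False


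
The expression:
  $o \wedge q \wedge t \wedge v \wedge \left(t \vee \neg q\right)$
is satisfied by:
  {t: True, o: True, q: True, v: True}


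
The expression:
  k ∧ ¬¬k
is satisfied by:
  {k: True}


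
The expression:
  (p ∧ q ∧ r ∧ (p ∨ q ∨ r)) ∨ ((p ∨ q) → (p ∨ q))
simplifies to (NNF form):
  True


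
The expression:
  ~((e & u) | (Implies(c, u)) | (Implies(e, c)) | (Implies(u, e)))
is never true.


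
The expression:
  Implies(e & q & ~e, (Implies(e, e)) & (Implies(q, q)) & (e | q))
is always true.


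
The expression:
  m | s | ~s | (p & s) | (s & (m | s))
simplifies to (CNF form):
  True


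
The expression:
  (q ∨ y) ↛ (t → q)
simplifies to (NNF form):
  t ∧ y ∧ ¬q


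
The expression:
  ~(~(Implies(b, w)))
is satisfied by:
  {w: True, b: False}
  {b: False, w: False}
  {b: True, w: True}


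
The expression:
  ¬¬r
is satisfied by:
  {r: True}


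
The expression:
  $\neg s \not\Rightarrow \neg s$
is never true.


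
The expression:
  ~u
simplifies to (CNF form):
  ~u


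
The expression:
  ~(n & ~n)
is always true.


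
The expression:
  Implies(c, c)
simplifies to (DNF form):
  True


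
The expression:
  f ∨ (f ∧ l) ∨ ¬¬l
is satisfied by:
  {l: True, f: True}
  {l: True, f: False}
  {f: True, l: False}


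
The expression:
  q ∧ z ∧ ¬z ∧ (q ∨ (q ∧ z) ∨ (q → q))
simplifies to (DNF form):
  False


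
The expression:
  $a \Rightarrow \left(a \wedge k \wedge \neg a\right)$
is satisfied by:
  {a: False}


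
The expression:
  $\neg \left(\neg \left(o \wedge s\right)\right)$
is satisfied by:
  {s: True, o: True}


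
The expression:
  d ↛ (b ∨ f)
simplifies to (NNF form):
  d ∧ ¬b ∧ ¬f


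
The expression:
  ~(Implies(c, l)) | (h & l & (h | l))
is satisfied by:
  {h: True, c: True, l: False}
  {c: True, l: False, h: False}
  {l: True, h: True, c: True}
  {l: True, h: True, c: False}
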